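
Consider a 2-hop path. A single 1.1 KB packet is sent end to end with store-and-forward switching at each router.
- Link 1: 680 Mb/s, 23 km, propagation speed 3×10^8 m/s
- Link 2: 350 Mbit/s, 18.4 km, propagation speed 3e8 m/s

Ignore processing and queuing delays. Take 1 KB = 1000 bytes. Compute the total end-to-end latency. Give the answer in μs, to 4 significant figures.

176.1 μs

L = 8800 bits.
Transmission delays (L/R per hop): 12.9412, 25.1429 μs; sum = 38.084 μs.
Propagation delays (d/s per hop): 76.6667, 61.3333 μs; sum = 138 μs.
End-to-end = 176.1 μs.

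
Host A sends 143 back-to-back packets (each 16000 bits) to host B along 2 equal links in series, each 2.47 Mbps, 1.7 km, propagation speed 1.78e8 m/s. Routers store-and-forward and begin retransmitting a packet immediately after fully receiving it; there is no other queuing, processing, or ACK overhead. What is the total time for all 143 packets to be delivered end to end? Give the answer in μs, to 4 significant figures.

932800 μs

Per-hop transmission t_tx = L/R = 16000/2470000 = 6477.73 μs.
Per-hop propagation t_prop = 1700/178000000 = 9.55056 μs.
Pipeline fill: first packet needs 2·t_tx to clear all hops; remaining 142 packets each add one t_tx.
Total = (2+143-1)·t_tx + 2·t_prop = 144·6477.73 + 2·9.55056 = 932800 μs.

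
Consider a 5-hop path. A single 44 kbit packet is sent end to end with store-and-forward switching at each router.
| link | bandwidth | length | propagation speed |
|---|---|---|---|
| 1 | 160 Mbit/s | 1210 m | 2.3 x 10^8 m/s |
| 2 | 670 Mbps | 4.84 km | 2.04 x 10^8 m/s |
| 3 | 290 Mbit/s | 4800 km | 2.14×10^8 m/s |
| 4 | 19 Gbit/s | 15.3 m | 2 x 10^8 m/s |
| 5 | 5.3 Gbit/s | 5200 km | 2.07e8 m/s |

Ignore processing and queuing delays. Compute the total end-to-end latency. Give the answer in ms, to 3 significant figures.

48.1 ms

L = 44000 bits.
Transmission delays (L/R per hop): 0.275, 0.0656716, 0.151724, 0.00231579, 0.00830189 ms; sum = 0.503013 ms.
Propagation delays (d/s per hop): 0.00526087, 0.0237255, 22.4299, 7.65e-05, 25.1208 ms; sum = 47.5797 ms.
End-to-end = 48.1 ms.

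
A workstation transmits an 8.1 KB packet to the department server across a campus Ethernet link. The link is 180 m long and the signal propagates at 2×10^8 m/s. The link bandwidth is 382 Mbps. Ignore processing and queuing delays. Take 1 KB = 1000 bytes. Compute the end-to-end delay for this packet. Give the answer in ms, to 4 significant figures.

L = 64800 bits.
Transmission delay = L/R = 64800 / 382000000 = 0.169634 ms.
Propagation delay = d/s = 180 m / 200000000 m/s = 0.0009 ms.
Total = 0.1705 ms.

0.1705 ms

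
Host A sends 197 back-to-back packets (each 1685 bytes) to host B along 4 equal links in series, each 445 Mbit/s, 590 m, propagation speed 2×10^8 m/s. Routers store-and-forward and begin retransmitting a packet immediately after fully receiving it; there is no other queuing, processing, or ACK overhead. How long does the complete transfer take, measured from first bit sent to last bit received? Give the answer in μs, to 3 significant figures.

6070 μs

Per-hop transmission t_tx = L/R = 13480/445000000 = 30.2921 μs.
Per-hop propagation t_prop = 590/200000000 = 2.95 μs.
Pipeline fill: first packet needs 4·t_tx to clear all hops; remaining 196 packets each add one t_tx.
Total = (4+197-1)·t_tx + 4·t_prop = 200·30.2921 + 4·2.95 = 6070 μs.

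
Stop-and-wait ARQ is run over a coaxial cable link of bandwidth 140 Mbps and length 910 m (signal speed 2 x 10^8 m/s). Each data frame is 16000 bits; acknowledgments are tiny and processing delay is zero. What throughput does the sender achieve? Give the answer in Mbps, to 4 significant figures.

t_tx = L/R = 16000/140000000 = 0.000114286 s.
t_prop = 910/200000000 = 4.55e-06 s; RTT = 9.1e-06 s.
Cycle = t_tx + RTT = 0.000123386 s.
Throughput = L / cycle = 16000 / 0.000123386 = 129.7 Mbps.

129.7 Mbps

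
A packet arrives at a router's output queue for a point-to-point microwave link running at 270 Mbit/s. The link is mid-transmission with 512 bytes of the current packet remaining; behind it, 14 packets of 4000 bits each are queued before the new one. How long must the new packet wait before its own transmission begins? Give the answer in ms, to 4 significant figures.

0.2226 ms

Each queued packet: L/R = 4000/270000000 = 0.0148148 ms.
14 queued → 0.207407 ms.
Plus remaining 4096 bits of current packet: 0.0151704 ms.
Queuing delay = 0.2226 ms.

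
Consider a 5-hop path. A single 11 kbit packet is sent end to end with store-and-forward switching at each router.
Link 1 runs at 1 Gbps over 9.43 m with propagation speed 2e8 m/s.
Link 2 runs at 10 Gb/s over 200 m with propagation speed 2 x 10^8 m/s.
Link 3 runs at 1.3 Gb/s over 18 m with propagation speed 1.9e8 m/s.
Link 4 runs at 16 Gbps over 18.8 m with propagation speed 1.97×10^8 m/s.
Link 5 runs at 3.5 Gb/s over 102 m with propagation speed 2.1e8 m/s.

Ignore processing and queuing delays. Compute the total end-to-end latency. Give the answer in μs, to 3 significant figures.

26.1 μs

L = 11000 bits.
Transmission delays (L/R per hop): 11, 1.1, 8.46154, 0.6875, 3.14286 μs; sum = 24.3919 μs.
Propagation delays (d/s per hop): 0.04715, 1, 0.0947368, 0.0954315, 0.485714 μs; sum = 1.72303 μs.
End-to-end = 26.1 μs.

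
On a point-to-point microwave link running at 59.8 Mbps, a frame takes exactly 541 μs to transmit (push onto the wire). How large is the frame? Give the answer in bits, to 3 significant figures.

32400 bits

L = R × t_tx = 59800000 b/s × 0.000541 s = 32351.8 bits.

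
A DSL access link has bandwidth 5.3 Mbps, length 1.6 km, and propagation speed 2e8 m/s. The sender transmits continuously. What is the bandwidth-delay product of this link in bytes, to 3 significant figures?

Propagation delay = 1600 / 200000000 = 8e-06 s.
BDP = R × t_prop = 5300000 × 8e-06 = 42.4 bits.
In bytes: 42.4/8 = 5.30 bytes.

5.30 bytes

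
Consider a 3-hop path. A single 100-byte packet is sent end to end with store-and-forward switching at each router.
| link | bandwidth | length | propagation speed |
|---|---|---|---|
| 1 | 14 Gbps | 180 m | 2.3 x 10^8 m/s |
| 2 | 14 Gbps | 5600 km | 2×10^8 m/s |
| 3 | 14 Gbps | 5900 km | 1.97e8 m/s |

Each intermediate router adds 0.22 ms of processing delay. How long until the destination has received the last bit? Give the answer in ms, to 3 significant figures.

58.4 ms

L = 100 × 8 = 800 bits.
Transmission delay per hop = L/R = 800/14000000000 = 5.71429e-05 ms; 3 hops → 0.000171429 ms.
Propagation delays (d/s per hop): 0.000782609, 28, 29.9492 ms; sum = 57.95 ms.
Processing at 2 router(s): 2 × 0.22 ms = 0.44 ms.
End-to-end = 58.4 ms.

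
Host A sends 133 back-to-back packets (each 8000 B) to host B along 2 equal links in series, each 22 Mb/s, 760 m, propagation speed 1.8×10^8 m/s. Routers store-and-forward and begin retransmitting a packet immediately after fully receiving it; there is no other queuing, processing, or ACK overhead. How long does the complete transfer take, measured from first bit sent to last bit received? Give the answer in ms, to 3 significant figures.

390 ms

Per-hop transmission t_tx = L/R = 64000/22000000 = 2.90909 ms.
Per-hop propagation t_prop = 760/180000000 = 0.00422222 ms.
Pipeline fill: first packet needs 2·t_tx to clear all hops; remaining 132 packets each add one t_tx.
Total = (2+133-1)·t_tx + 2·t_prop = 134·2.90909 + 2·0.00422222 = 390 ms.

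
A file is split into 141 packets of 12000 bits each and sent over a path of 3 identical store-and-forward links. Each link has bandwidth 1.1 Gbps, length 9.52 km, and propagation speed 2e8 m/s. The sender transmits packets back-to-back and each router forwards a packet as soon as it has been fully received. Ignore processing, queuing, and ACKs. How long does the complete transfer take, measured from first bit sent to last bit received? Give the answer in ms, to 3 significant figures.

Per-hop transmission t_tx = L/R = 12000/1100000000 = 0.0109091 ms.
Per-hop propagation t_prop = 9520/200000000 = 0.0476 ms.
Pipeline fill: first packet needs 3·t_tx to clear all hops; remaining 140 packets each add one t_tx.
Total = (3+141-1)·t_tx + 3·t_prop = 143·0.0109091 + 3·0.0476 = 1.70 ms.

1.70 ms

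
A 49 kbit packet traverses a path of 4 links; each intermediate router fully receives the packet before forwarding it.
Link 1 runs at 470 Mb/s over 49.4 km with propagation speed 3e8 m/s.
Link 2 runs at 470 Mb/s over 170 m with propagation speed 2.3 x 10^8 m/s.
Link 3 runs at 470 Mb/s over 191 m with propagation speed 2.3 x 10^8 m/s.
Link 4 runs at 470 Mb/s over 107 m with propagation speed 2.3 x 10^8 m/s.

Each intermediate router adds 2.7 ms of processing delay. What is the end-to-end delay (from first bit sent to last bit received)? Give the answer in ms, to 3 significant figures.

L = 49000 bits.
Transmission delay per hop = L/R = 49000/470000000 = 0.104255 ms; 4 hops → 0.417021 ms.
Propagation delays (d/s per hop): 0.164667, 0.00073913, 0.000830435, 0.000465217 ms; sum = 0.166701 ms.
Processing at 3 router(s): 3 × 2.7 ms = 8.1 ms.
End-to-end = 8.68 ms.

8.68 ms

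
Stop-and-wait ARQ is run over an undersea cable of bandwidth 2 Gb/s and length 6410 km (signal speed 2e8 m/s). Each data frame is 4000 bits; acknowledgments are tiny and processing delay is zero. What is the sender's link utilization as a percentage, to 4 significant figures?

0.003120 %

t_tx = L/R = 4000/2000000000 = 2e-06 s.
t_prop = 6410000/200000000 = 0.03205 s; RTT = 0.0641 s.
Cycle = t_tx + RTT = 0.064102 s.
Utilization = t_tx / cycle = 2e-06/0.064102 = 0.003120 %.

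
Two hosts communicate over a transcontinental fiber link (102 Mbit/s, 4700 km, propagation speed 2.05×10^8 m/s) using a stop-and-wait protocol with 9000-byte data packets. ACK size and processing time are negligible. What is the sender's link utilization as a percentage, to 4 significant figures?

t_tx = L/R = 72000/102000000 = 0.000705882 s.
t_prop = 4700000/2.05e+08 = 0.0229268 s; RTT = 0.0458537 s.
Cycle = t_tx + RTT = 0.0465595 s.
Utilization = t_tx / cycle = 0.000705882/0.0465595 = 1.516 %.

1.516 %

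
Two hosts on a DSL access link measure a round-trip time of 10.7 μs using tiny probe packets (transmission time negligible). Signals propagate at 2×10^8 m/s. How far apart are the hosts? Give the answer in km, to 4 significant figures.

One-way propagation = RTT/2 = 5.35 μs.
d = s × t = 200000000 × 5.35e-06 = 1.070 km.

1.070 km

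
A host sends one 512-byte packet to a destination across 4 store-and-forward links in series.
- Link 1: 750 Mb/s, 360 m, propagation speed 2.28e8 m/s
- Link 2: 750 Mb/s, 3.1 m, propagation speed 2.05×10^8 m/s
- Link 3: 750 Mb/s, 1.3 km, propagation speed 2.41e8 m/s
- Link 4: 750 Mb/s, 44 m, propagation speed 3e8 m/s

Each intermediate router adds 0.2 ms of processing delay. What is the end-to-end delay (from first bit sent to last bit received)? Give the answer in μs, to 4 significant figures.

629.0 μs

L = 512 × 8 = 4096 bits.
Transmission delay per hop = L/R = 4096/750000000 = 5.46133 μs; 4 hops → 21.8453 μs.
Propagation delays (d/s per hop): 1.57895, 0.015122, 5.39419, 0.146667 μs; sum = 7.13493 μs.
Processing at 3 router(s): 3 × 0.2 ms = 600 μs.
End-to-end = 629.0 μs.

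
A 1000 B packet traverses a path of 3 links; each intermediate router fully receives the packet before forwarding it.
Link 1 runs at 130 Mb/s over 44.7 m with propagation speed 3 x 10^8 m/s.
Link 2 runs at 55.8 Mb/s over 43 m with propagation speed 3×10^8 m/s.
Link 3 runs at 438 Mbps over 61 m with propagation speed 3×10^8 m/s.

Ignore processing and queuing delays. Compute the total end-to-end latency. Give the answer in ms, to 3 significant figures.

L = 1000 × 8 = 8000 bits.
Transmission delays (L/R per hop): 0.0615385, 0.143369, 0.0182648 ms; sum = 0.223172 ms.
Propagation delays (d/s per hop): 0.000149, 0.000143333, 0.000203333 ms; sum = 0.000495667 ms.
End-to-end = 0.224 ms.

0.224 ms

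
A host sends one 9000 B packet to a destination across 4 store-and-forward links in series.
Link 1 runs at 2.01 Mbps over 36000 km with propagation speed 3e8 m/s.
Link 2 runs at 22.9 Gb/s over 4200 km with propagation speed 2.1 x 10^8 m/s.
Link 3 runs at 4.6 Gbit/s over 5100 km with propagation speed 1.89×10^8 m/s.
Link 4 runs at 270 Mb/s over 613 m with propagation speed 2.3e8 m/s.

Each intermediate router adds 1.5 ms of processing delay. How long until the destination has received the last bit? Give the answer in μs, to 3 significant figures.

208000 μs

L = 9000 × 8 = 72000 bits.
Transmission delays (L/R per hop): 35820.9, 3.1441, 15.6522, 266.667 μs; sum = 36106.4 μs.
Propagation delays (d/s per hop): 120000, 20000, 26984.1, 2.66522 μs; sum = 166987 μs.
Processing at 3 router(s): 3 × 1.5 ms = 4500 μs.
End-to-end = 208000 μs.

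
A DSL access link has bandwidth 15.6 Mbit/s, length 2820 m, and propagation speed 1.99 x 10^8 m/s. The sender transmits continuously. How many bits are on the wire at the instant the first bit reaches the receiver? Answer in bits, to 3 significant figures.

Propagation delay = 2820 / 199000000 = 1.41709e-05 s.
BDP = R × t_prop = 15600000 × 1.41709e-05 = 221.065 bits.

221 bits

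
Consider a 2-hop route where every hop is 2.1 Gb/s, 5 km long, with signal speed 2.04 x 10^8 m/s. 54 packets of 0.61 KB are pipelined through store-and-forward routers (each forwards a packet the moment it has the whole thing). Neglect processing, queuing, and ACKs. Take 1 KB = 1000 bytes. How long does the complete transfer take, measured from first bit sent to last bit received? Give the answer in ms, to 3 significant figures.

Per-hop transmission t_tx = L/R = 4880/2100000000 = 0.00232381 ms.
Per-hop propagation t_prop = 5000/204000000 = 0.0245098 ms.
Pipeline fill: first packet needs 2·t_tx to clear all hops; remaining 53 packets each add one t_tx.
Total = (2+54-1)·t_tx + 2·t_prop = 55·0.00232381 + 2·0.0245098 = 0.177 ms.

0.177 ms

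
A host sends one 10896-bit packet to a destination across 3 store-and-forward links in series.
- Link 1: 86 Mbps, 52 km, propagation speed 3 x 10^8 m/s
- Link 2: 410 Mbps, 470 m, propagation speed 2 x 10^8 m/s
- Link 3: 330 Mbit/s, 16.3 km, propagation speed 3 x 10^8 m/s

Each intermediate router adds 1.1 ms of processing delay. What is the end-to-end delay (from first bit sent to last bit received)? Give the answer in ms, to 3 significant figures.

2.62 ms

Transmission delays (L/R per hop): 0.126698, 0.0265756, 0.0330182 ms; sum = 0.186291 ms.
Propagation delays (d/s per hop): 0.173333, 0.00235, 0.0543333 ms; sum = 0.230017 ms.
Processing at 2 router(s): 2 × 1.1 ms = 2.2 ms.
End-to-end = 2.62 ms.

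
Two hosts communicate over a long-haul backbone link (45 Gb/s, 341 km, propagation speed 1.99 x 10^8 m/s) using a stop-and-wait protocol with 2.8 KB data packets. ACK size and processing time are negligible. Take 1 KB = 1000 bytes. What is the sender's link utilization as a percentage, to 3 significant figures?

0.0145 %

t_tx = L/R = 22400/45000000000 = 4.97778e-07 s.
t_prop = 341000/199000000 = 0.00171357 s; RTT = 0.00342714 s.
Cycle = t_tx + RTT = 0.00342763 s.
Utilization = t_tx / cycle = 4.97778e-07/0.00342763 = 0.0145 %.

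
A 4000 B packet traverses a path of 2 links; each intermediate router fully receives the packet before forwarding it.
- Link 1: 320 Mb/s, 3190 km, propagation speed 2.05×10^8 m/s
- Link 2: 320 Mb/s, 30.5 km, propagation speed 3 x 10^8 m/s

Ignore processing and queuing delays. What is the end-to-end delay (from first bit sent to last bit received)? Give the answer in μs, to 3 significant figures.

L = 4000 × 8 = 32000 bits.
Transmission delay per hop = L/R = 32000/320000000 = 100 μs; 2 hops → 200 μs.
Propagation delays (d/s per hop): 15561, 101.667 μs; sum = 15662.6 μs.
End-to-end = 15900 μs.

15900 μs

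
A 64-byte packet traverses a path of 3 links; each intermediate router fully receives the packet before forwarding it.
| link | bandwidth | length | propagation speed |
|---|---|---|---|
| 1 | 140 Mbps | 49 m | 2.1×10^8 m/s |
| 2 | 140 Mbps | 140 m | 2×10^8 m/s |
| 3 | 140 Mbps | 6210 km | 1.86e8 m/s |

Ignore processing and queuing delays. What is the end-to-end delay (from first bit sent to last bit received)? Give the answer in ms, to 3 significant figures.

L = 64 × 8 = 512 bits.
Transmission delay per hop = L/R = 512/140000000 = 0.00365714 ms; 3 hops → 0.0109714 ms.
Propagation delays (d/s per hop): 0.000233333, 0.0007, 33.3871 ms; sum = 33.388 ms.
End-to-end = 33.4 ms.

33.4 ms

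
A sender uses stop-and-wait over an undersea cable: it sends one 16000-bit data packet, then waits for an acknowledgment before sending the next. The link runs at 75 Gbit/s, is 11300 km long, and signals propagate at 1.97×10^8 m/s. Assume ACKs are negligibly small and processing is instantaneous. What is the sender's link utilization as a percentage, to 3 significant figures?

t_tx = L/R = 16000/75000000000 = 2.13333e-07 s.
t_prop = 11300000/197000000 = 0.0573604 s; RTT = 0.114721 s.
Cycle = t_tx + RTT = 0.114721 s.
Utilization = t_tx / cycle = 2.13333e-07/0.114721 = 0.000186 %.

0.000186 %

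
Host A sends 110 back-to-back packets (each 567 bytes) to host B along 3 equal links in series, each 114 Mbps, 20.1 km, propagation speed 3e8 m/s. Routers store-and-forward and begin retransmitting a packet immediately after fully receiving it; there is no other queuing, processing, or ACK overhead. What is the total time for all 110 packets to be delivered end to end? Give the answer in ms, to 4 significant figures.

4.657 ms

Per-hop transmission t_tx = L/R = 4536/114000000 = 0.0397895 ms.
Per-hop propagation t_prop = 20100/300000000 = 0.067 ms.
Pipeline fill: first packet needs 3·t_tx to clear all hops; remaining 109 packets each add one t_tx.
Total = (3+110-1)·t_tx + 3·t_prop = 112·0.0397895 + 3·0.067 = 4.657 ms.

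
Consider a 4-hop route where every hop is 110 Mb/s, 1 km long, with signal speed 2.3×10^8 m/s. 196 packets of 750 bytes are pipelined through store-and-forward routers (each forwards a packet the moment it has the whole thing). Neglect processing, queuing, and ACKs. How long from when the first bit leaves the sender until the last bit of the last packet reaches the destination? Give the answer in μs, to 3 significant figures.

Per-hop transmission t_tx = L/R = 6000/110000000 = 54.5455 μs.
Per-hop propagation t_prop = 1000/2.3e+08 = 4.34783 μs.
Pipeline fill: first packet needs 4·t_tx to clear all hops; remaining 195 packets each add one t_tx.
Total = (4+196-1)·t_tx + 4·t_prop = 199·54.5455 + 4·4.34783 = 10900 μs.

10900 μs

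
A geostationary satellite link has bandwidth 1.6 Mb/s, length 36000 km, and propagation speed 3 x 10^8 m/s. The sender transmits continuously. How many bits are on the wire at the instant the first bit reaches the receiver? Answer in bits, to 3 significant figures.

192000 bits

Propagation delay = 36000000 / 300000000 = 0.12 s.
BDP = R × t_prop = 1600000 × 0.12 = 192000 bits.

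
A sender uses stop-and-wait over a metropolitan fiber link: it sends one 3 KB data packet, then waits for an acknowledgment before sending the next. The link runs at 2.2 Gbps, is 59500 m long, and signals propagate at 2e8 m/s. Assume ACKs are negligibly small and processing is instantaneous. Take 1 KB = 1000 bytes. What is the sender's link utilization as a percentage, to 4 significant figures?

t_tx = L/R = 24000/2200000000 = 1.09091e-05 s.
t_prop = 59500/200000000 = 0.0002975 s; RTT = 0.000595 s.
Cycle = t_tx + RTT = 0.000605909 s.
Utilization = t_tx / cycle = 1.09091e-05/0.000605909 = 1.800 %.

1.800 %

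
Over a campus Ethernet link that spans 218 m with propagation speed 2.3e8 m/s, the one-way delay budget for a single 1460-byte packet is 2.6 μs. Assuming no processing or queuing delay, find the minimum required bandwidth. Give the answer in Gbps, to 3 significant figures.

L = 11680 bits.
Propagation delay = 218 / 2.3e+08 = 0.947826 μs.
Transmission budget = 2.6 − 0.947826 = 1.65217 μs.
R ≥ L / t_tx = 11680 bits / 1.65217e-06 s = 7.07 Gbps.

7.07 Gbps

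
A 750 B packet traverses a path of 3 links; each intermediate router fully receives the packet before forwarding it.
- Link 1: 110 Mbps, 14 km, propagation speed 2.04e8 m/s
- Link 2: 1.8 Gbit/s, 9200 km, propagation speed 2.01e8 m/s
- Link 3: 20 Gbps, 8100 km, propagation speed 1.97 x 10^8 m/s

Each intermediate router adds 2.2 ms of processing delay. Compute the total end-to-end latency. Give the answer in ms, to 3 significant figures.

L = 750 × 8 = 6000 bits.
Transmission delays (L/R per hop): 0.0545455, 0.00333333, 0.0003 ms; sum = 0.0581788 ms.
Propagation delays (d/s per hop): 0.0686275, 45.7711, 41.1168 ms; sum = 86.9565 ms.
Processing at 2 router(s): 2 × 2.2 ms = 4.4 ms.
End-to-end = 91.4 ms.

91.4 ms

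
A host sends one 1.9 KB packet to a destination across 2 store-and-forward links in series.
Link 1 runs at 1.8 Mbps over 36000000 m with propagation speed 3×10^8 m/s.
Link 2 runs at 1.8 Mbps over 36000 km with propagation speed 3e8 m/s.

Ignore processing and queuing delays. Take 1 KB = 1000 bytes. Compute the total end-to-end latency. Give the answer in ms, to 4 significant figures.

L = 15200 bits.
Transmission delay per hop = L/R = 15200/1800000 = 8.44444 ms; 2 hops → 16.8889 ms.
Propagation delays (d/s per hop): 120, 120 ms; sum = 240 ms.
End-to-end = 256.9 ms.

256.9 ms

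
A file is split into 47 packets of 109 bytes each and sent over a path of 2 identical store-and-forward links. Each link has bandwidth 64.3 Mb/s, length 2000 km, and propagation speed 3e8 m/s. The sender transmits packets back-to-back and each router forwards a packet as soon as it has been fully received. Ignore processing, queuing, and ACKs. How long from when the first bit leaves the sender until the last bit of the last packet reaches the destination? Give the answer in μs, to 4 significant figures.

Per-hop transmission t_tx = L/R = 872/64300000 = 13.5614 μs.
Per-hop propagation t_prop = 2000000/300000000 = 6666.67 μs.
Pipeline fill: first packet needs 2·t_tx to clear all hops; remaining 46 packets each add one t_tx.
Total = (2+47-1)·t_tx + 2·t_prop = 48·13.5614 + 2·6666.67 = 13980 μs.

13980 μs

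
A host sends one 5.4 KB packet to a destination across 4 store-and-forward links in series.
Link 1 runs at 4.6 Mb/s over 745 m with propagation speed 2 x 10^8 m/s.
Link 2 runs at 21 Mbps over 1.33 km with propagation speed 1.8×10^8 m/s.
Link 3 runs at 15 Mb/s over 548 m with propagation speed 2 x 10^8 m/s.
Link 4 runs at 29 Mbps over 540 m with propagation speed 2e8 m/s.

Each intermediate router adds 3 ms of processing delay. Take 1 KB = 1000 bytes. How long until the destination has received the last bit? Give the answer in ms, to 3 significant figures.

24.8 ms

L = 43200 bits.
Transmission delays (L/R per hop): 9.3913, 2.05714, 2.88, 1.48966 ms; sum = 15.8181 ms.
Propagation delays (d/s per hop): 0.003725, 0.00738889, 0.00274, 0.0027 ms; sum = 0.0165539 ms.
Processing at 3 router(s): 3 × 3 ms = 9 ms.
End-to-end = 24.8 ms.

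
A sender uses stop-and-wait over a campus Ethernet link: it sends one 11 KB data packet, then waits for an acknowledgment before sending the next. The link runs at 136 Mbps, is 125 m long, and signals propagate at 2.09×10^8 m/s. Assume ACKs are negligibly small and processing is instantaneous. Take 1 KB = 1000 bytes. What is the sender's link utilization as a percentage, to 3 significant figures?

t_tx = L/R = 88000/136000000 = 0.000647059 s.
t_prop = 125/209000000 = 5.98086e-07 s; RTT = 1.19617e-06 s.
Cycle = t_tx + RTT = 0.000648255 s.
Utilization = t_tx / cycle = 0.000647059/0.000648255 = 99.8 %.

99.8 %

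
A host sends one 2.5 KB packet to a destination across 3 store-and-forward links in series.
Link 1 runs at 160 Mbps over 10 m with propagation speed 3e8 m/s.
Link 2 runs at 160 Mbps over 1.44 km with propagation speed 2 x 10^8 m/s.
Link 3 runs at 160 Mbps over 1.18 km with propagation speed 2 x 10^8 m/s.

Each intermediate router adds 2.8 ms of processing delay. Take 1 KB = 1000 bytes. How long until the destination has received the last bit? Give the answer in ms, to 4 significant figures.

5.988 ms

L = 20000 bits.
Transmission delay per hop = L/R = 20000/160000000 = 0.125 ms; 3 hops → 0.375 ms.
Propagation delays (d/s per hop): 3.33333e-05, 0.0072, 0.0059 ms; sum = 0.0131333 ms.
Processing at 2 router(s): 2 × 2.8 ms = 5.6 ms.
End-to-end = 5.988 ms.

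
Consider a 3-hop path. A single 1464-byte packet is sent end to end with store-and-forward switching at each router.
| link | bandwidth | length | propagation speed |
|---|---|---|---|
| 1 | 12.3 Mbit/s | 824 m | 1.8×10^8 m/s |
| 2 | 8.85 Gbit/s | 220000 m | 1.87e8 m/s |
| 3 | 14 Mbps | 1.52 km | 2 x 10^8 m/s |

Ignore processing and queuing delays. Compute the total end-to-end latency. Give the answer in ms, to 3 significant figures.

L = 1464 × 8 = 11712 bits.
Transmission delays (L/R per hop): 0.952195, 0.00132339, 0.836571 ms; sum = 1.79009 ms.
Propagation delays (d/s per hop): 0.00457778, 1.17647, 0.0076 ms; sum = 1.18865 ms.
End-to-end = 2.98 ms.

2.98 ms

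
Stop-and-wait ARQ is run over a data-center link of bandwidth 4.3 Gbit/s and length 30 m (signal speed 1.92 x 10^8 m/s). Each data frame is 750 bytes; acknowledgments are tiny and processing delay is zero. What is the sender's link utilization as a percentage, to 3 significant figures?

t_tx = L/R = 6000/4300000000 = 1.39535e-06 s.
t_prop = 30/192000000 = 1.5625e-07 s; RTT = 3.125e-07 s.
Cycle = t_tx + RTT = 1.70785e-06 s.
Utilization = t_tx / cycle = 1.39535e-06/1.70785e-06 = 81.7 %.

81.7 %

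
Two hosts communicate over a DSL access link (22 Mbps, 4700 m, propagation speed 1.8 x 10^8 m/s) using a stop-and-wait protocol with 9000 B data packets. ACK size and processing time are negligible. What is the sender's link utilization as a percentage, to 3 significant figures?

98.4 %

t_tx = L/R = 72000/22000000 = 0.00327273 s.
t_prop = 4700/180000000 = 2.61111e-05 s; RTT = 5.22222e-05 s.
Cycle = t_tx + RTT = 0.00332495 s.
Utilization = t_tx / cycle = 0.00327273/0.00332495 = 98.4 %.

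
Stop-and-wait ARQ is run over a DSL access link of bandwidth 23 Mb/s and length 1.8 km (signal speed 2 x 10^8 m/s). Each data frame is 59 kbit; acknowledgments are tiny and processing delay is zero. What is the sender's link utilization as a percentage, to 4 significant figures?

t_tx = L/R = 59000/23000000 = 0.00256522 s.
t_prop = 1800/200000000 = 9e-06 s; RTT = 1.8e-05 s.
Cycle = t_tx + RTT = 0.00258322 s.
Utilization = t_tx / cycle = 0.00256522/0.00258322 = 99.30 %.

99.30 %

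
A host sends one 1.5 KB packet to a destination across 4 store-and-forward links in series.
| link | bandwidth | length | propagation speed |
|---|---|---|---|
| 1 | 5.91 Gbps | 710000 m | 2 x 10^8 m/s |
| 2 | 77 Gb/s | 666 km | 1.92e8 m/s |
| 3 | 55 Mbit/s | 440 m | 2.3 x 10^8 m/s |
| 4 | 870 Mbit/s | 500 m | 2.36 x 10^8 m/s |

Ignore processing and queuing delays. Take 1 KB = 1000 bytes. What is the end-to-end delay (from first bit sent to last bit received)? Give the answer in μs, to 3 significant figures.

L = 12000 bits.
Transmission delays (L/R per hop): 2.03046, 0.155844, 218.182, 13.7931 μs; sum = 234.161 μs.
Propagation delays (d/s per hop): 3550, 3468.75, 1.91304, 2.11864 μs; sum = 7022.78 μs.
End-to-end = 7260 μs.

7260 μs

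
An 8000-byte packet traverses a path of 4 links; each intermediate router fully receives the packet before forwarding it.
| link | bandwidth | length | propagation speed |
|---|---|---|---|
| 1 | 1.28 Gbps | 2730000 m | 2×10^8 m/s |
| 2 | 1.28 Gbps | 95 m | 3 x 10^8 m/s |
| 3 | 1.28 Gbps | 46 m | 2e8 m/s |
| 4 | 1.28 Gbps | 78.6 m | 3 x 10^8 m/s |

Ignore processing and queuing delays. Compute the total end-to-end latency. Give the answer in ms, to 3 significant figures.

L = 8000 × 8 = 64000 bits.
Transmission delay per hop = L/R = 64000/1280000000 = 0.05 ms; 4 hops → 0.2 ms.
Propagation delays (d/s per hop): 13.65, 0.000316667, 0.00023, 0.000262 ms; sum = 13.6508 ms.
End-to-end = 13.9 ms.

13.9 ms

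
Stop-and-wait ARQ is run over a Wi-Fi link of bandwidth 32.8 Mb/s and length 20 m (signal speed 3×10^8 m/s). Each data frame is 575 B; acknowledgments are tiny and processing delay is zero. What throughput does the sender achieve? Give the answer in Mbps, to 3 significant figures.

32.8 Mbps

t_tx = L/R = 4600/3.28e+07 = 0.000140244 s.
t_prop = 20/300000000 = 6.66667e-08 s; RTT = 1.33333e-07 s.
Cycle = t_tx + RTT = 0.000140377 s.
Throughput = L / cycle = 4600 / 0.000140377 = 32.8 Mbps.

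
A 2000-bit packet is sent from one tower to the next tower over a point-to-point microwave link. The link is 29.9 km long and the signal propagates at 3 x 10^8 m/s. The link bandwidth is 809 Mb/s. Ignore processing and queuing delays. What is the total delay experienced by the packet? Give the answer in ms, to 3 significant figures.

Transmission delay = L/R = 2000 / 809000000 = 0.00247219 ms.
Propagation delay = d/s = 29900 m / 300000000 m/s = 0.0996667 ms.
Total = 0.102 ms.

0.102 ms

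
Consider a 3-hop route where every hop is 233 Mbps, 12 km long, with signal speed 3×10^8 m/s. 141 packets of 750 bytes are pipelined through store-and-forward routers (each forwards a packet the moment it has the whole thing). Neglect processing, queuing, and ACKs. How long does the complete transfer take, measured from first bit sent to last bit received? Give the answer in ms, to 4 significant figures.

Per-hop transmission t_tx = L/R = 6000/233000000 = 0.0257511 ms.
Per-hop propagation t_prop = 12000/300000000 = 0.04 ms.
Pipeline fill: first packet needs 3·t_tx to clear all hops; remaining 140 packets each add one t_tx.
Total = (3+141-1)·t_tx + 3·t_prop = 143·0.0257511 + 3·0.04 = 3.802 ms.

3.802 ms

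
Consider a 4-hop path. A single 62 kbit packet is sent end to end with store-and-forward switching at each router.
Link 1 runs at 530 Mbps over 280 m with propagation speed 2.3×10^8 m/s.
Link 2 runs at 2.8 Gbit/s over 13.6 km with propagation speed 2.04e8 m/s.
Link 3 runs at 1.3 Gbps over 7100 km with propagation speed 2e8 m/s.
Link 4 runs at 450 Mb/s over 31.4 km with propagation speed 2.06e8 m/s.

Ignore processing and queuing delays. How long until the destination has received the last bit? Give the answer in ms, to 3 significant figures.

36.0 ms

L = 62000 bits.
Transmission delays (L/R per hop): 0.116981, 0.0221429, 0.0476923, 0.137778 ms; sum = 0.324594 ms.
Propagation delays (d/s per hop): 0.00121739, 0.0666667, 35.5, 0.152427 ms; sum = 35.7203 ms.
End-to-end = 36.0 ms.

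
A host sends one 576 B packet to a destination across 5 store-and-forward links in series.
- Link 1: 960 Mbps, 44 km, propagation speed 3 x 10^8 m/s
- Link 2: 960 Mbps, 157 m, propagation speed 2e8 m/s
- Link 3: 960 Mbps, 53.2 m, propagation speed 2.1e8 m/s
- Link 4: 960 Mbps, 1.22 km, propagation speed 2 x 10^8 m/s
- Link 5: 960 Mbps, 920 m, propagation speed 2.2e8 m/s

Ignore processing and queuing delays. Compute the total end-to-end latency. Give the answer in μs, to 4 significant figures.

182.0 μs

L = 576 × 8 = 4608 bits.
Transmission delay per hop = L/R = 4608/960000000 = 4.8 μs; 5 hops → 24 μs.
Propagation delays (d/s per hop): 146.667, 0.785, 0.253333, 6.1, 4.18182 μs; sum = 157.987 μs.
End-to-end = 182.0 μs.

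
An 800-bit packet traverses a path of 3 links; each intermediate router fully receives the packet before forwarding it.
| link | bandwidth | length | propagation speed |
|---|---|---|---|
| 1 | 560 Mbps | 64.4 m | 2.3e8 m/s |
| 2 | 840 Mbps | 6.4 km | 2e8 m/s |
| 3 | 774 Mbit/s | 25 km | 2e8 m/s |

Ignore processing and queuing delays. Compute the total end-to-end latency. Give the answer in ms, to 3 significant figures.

0.161 ms

Transmission delays (L/R per hop): 0.00142857, 0.000952381, 0.00103359 ms; sum = 0.00341454 ms.
Propagation delays (d/s per hop): 0.00028, 0.032, 0.125 ms; sum = 0.15728 ms.
End-to-end = 0.161 ms.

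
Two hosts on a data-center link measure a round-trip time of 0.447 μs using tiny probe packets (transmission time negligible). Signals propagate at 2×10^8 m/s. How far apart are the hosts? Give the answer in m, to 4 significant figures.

One-way propagation = RTT/2 = 0.2235 μs.
d = s × t = 200000000 × 2.235e-07 = 44.70 m.

44.70 m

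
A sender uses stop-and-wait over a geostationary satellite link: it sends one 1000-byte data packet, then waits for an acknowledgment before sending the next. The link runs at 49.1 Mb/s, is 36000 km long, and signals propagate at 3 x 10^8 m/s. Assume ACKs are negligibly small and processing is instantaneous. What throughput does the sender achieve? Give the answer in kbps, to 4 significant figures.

33.31 kbps

t_tx = L/R = 8000/49100000 = 0.000162933 s.
t_prop = 36000000/300000000 = 0.12 s; RTT = 0.24 s.
Cycle = t_tx + RTT = 0.240163 s.
Throughput = L / cycle = 8000 / 0.240163 = 33.31 kbps.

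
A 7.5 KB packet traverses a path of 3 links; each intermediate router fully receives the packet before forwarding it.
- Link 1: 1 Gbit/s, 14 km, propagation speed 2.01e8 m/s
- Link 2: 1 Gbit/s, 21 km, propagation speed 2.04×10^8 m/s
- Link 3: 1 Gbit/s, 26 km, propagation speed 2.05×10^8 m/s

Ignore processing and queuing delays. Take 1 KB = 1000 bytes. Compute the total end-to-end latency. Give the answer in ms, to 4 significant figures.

0.4794 ms

L = 60000 bits.
Transmission delay per hop = L/R = 60000/1000000000 = 0.06 ms; 3 hops → 0.18 ms.
Propagation delays (d/s per hop): 0.0696517, 0.102941, 0.126829 ms; sum = 0.299422 ms.
End-to-end = 0.4794 ms.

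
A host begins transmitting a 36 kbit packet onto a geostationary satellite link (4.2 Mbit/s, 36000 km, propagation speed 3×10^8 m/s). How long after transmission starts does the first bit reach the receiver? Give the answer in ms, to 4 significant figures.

First bit experiences only propagation delay: d/s = 36000000/300000000 = 120.0 ms.

120.0 ms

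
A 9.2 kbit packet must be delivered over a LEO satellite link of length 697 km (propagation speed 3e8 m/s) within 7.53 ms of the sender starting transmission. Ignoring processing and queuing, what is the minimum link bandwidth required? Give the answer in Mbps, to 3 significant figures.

Propagation delay = 697000 / 300000000 = 2.32333 ms.
Transmission budget = 7.53 − 2.32333 = 5.20667 ms.
R ≥ L / t_tx = 9200 bits / 0.00520667 s = 1.77 Mbps.

1.77 Mbps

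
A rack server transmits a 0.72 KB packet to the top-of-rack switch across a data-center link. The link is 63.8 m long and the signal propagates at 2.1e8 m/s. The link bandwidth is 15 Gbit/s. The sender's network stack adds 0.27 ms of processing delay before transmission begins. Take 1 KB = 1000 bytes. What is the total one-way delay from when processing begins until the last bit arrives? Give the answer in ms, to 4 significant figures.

0.2707 ms

L = 5760 bits.
Transmission delay = L/R = 5760 / 15000000000 = 0.000384 ms.
Propagation delay = d/s = 63.8 m / 210000000 m/s = 0.00030381 ms.
Plus processing delay 0.27 ms = 0.27 ms.
Total = 0.2707 ms.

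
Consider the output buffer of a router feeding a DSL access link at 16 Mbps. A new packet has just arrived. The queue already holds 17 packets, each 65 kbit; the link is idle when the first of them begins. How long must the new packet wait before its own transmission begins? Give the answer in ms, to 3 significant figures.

69.1 ms

Each queued packet: L/R = 65000/16000000 = 4.0625 ms.
17 queued → 69.0625 ms.
Queuing delay = 69.1 ms.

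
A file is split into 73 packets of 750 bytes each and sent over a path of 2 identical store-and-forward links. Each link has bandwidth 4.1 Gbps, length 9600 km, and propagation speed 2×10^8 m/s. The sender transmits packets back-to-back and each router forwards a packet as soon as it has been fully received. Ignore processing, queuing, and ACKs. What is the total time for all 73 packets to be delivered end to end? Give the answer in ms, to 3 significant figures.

96.1 ms

Per-hop transmission t_tx = L/R = 6000/4.1e+09 = 0.00146341 ms.
Per-hop propagation t_prop = 9600000/200000000 = 48 ms.
Pipeline fill: first packet needs 2·t_tx to clear all hops; remaining 72 packets each add one t_tx.
Total = (2+73-1)·t_tx + 2·t_prop = 74·0.00146341 + 2·48 = 96.1 ms.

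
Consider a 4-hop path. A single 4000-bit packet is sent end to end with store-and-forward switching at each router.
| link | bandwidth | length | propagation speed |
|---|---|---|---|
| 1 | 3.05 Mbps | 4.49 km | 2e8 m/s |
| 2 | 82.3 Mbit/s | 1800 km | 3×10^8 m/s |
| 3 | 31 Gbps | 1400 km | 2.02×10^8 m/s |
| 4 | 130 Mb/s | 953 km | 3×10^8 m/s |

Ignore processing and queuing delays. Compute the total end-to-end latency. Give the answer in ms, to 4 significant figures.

Transmission delays (L/R per hop): 1.31148, 0.0486027, 0.000129032, 0.0307692 ms; sum = 1.39098 ms.
Propagation delays (d/s per hop): 0.02245, 6, 6.93069, 3.17667 ms; sum = 16.1298 ms.
End-to-end = 17.52 ms.

17.52 ms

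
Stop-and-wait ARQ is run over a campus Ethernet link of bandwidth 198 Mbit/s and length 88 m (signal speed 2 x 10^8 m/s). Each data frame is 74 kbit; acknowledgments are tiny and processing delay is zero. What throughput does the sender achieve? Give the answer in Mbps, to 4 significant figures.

t_tx = L/R = 74000/198000000 = 0.000373737 s.
t_prop = 88/200000000 = 4.4e-07 s; RTT = 8.8e-07 s.
Cycle = t_tx + RTT = 0.000374617 s.
Throughput = L / cycle = 74000 / 0.000374617 = 197.5 Mbps.

197.5 Mbps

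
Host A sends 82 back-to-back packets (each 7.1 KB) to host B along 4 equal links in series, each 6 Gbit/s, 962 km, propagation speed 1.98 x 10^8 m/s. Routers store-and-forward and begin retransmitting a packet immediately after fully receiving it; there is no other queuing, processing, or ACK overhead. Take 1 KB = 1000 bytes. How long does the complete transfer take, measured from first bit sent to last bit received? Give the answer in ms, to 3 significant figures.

20.2 ms

Per-hop transmission t_tx = L/R = 56800/6000000000 = 0.00946667 ms.
Per-hop propagation t_prop = 962000/198000000 = 4.85859 ms.
Pipeline fill: first packet needs 4·t_tx to clear all hops; remaining 81 packets each add one t_tx.
Total = (4+82-1)·t_tx + 4·t_prop = 85·0.00946667 + 4·4.85859 = 20.2 ms.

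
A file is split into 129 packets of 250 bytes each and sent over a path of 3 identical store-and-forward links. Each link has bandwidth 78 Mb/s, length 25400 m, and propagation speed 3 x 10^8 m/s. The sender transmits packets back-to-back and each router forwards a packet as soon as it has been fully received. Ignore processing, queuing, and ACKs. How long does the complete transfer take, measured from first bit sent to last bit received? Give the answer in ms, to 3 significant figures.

3.61 ms

Per-hop transmission t_tx = L/R = 2000/78000000 = 0.025641 ms.
Per-hop propagation t_prop = 25400/300000000 = 0.0846667 ms.
Pipeline fill: first packet needs 3·t_tx to clear all hops; remaining 128 packets each add one t_tx.
Total = (3+129-1)·t_tx + 3·t_prop = 131·0.025641 + 3·0.0846667 = 3.61 ms.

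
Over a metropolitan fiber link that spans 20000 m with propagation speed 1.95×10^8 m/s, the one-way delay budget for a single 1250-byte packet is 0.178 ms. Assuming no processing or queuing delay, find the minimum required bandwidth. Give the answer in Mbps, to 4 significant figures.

132.6 Mbps

L = 10000 bits.
Propagation delay = 20000 / 195000000 = 0.102564 ms.
Transmission budget = 0.178 − 0.102564 = 0.0754359 ms.
R ≥ L / t_tx = 10000 bits / 7.54359e-05 s = 132.6 Mbps.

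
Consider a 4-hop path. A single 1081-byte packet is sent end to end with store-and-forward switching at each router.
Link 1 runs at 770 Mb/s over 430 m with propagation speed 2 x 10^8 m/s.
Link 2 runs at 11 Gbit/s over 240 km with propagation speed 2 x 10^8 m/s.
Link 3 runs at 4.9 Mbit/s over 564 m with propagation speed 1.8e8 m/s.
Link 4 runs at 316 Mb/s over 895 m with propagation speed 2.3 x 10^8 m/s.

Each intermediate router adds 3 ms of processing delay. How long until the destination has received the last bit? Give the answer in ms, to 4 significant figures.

12.01 ms

L = 1081 × 8 = 8648 bits.
Transmission delays (L/R per hop): 0.0112312, 0.000786182, 1.7649, 0.0273671 ms; sum = 1.80428 ms.
Propagation delays (d/s per hop): 0.00215, 1.2, 0.00313333, 0.0038913 ms; sum = 1.20917 ms.
Processing at 3 router(s): 3 × 3 ms = 9 ms.
End-to-end = 12.01 ms.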